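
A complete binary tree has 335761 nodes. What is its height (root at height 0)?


In a complete binary tree, level k holds nodes 2^k .. 2^(k+1)-1 (1-indexed).
Height = floor(log2(n)) = floor(log2(335761)) = 18
Check: 2^18 = 262144 <= 335761 < 524288 = 2^19


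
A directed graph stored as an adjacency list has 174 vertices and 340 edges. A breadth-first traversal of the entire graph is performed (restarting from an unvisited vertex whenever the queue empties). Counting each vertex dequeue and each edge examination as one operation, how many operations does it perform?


A full BFS traversal dequeues each vertex once and examines each edge once.
Vertex visits: 174
Edge visits: 340
V + E = 174 + 340 = 514


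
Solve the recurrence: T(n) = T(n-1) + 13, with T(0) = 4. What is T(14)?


Unrolling the recurrence:
T(14) = T(13) + 13
       = T(12) + 13 + 13
       = T(11) + 13*3
       ...
       = T(0) + 13*14
       = 4 + 182 = 186


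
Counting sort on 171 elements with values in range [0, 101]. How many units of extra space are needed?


Output array size: 171 (to store sorted result)
Count array size: 102 (one slot per possible value, range 0 to 101)
Total extra space = 171 + 102 = 273


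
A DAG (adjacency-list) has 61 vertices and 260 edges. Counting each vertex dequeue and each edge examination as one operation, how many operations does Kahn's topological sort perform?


V = 61 (vertex processing)
E = 260 (edge processing)
V + E = 61 + 260 = 321


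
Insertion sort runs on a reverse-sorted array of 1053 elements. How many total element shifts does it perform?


Sum of shifts = 1 + 2 + 3 + ... + 1052
= 1053 * 1052 / 2
= 1107756 / 2
= 553878


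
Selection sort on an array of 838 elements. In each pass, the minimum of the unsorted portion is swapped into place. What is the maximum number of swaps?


Selection sort performs one swap per pass:
  Pass 1: find min in positions 0 to 837, swap with position 0
  Pass 2: find min in positions 1 to 837, swap with position 1
  Pass 3: find min in positions 2 to 837, swap with position 2
  Pass 4: find min in positions 3 to 837, swap with position 3
  Pass 5: find min in positions 4 to 837, swap with position 4
  ... (832 more passes)
Total passes (and swaps) = n - 1 = 838 - 1 = 837


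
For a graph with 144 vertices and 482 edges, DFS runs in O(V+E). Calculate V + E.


A full DFS traversal visits each vertex once and examines each edge once.
V = 144
E = 482
Sum = 144 + 482 = 626


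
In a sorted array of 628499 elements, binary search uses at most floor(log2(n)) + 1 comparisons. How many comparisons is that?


Halving sequence: 628499 -> 314249 -> 157124 -> 78562 -> 39281 -> 19640 -> 9820 -> 4910 -> 2455 -> 1227 -> 613 -> 306 -> 153 -> 76 -> 38 -> 19 -> 9 -> 4 -> 2 -> 1
Number of halvings = 19
Max comparisons = 19 + 1 = 20


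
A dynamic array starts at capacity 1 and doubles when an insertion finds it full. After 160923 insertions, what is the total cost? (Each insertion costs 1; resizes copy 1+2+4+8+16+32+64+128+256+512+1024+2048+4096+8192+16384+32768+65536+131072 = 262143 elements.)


Insertion cost: 160923 (one per element)
Resizes occur just before inserting elements 2, 3, 5, 9, ...
Elements copied at each resize: 1 + 2 + 4 + 8 + 16 + 32 + 64 + 128 + 256 + 512 + 1024 + 2048 + 4096 + 8192 + 16384 + 32768 + 65536 + 131072
Sum of copies = 262143 (geometric series: 2^k - 1)
Total = 160923 + 262143 = 423066


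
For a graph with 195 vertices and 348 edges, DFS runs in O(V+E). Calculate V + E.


A full DFS traversal visits each vertex once and examines each edge once.
V = 195
E = 348
Sum = 195 + 348 = 543


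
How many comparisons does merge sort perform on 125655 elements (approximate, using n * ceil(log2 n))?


Recursion depth: ceil(log2(125655)) = 17
Each recursion level merges n = 125655 elements
Total = 125655 * 17 = 2136135


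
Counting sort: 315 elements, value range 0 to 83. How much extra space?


n = 315 (output array)
k = 84 (count array for 84 distinct values)
Extra space = 315 + 84 = 399


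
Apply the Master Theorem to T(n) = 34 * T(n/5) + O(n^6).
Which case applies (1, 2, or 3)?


The Master Theorem: T(n) = a*T(n/b) + O(n^c)
  a = 34, b = 5, c = 6
log_b(a) = log_5(34) ~ 2.191
Compare b^c with a: 5^6 = 15625 > 34, so c > log_b(a).
Since c > log_b(a), Case 3 applies.
T(n) = O(n^6)
Master Theorem case = 3


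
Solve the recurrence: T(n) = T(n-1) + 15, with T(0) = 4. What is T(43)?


Unrolling the recurrence:
T(43) = T(42) + 15
       = T(41) + 15 + 15
       = T(40) + 15*3
       ...
       = T(0) + 15*43
       = 4 + 645 = 649


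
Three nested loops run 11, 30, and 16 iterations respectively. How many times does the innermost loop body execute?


Loop 1 (outermost): 11 iterations
Loop 2 (middle): 30 iterations per outer
Loop 3 (innermost): 16 iterations per middle
Total = 11 * 30 * 16 = 5280


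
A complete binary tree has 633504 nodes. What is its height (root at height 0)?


In a complete binary tree, level k holds nodes 2^k .. 2^(k+1)-1 (1-indexed).
Height = floor(log2(n)) = floor(log2(633504)) = 19
Check: 2^19 = 524288 <= 633504 < 1048576 = 2^20


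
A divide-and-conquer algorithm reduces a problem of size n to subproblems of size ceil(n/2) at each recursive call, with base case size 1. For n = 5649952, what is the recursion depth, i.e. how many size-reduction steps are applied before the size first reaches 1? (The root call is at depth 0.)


Each step divides the size by 2 (rounding up); after k steps the size is ceil(n/2^k), which equals 1 exactly when 2^k >= n.
So the depth is the smallest k with 2^k >= 5649952, i.e. ceil(log_2(5649952)).
2^22 = 4194304 < 5649952 <= 8388608 = 2^23
Recursion depth = 23


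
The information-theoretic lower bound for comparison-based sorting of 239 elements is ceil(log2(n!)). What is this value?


A binary decision tree of height h has at most 2^h leaves and needs at least n! of them, so h >= ceil(log2(n!)).
239! is far too large to multiply out, so use Stirling's series:
  ln(n!) ~ n ln n - n + (1/2) ln(2 pi n) + 1/(12n)  (error below 1/(360 n^3), negligible here)
  ln(239) = 5.4764636
  n ln n = 239 * 5.4764636 = 1308.8748
  (1/2) ln(2 pi * 239) = (1/2) ln(1501.6813) = 3.6572
  1/(12*239) = 0.0003
  ln(239!) ~ 1308.8748 - 239 + 3.6572 + 0.0003 = 1073.5323
Convert to base 2: log2(239!) = 1073.5323 / ln 2 = 1073.5323 / 0.69314718 = 1548.7797
ceil(1548.7797) = 1549


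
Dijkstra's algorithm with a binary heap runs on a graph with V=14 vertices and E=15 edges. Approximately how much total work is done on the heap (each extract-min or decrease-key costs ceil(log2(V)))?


Dijkstra with a binary heap: each vertex is extracted once, each edge may relax once.
Each heap operation costs O(log V).
V + E = 14 + 15 = 29
ceil(log2(14)) = 4 (since 2^3 = 8 < 14 <= 16 = 2^4)
Total heap work = (V+E) * ceil(log2(V)) = 29 * 4 = 116


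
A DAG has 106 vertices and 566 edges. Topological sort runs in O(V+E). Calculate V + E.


V = 106 (vertex processing)
E = 566 (edge processing)
V + E = 106 + 566 = 672


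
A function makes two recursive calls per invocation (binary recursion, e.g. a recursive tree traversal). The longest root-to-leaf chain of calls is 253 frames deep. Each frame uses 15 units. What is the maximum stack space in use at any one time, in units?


Binary recursion: the two calls run one after the other, so only one root-to-leaf chain of frames is on the stack at a time.
Maximum depth (longest chain) = 253 frames
Each frame = 15 units
Max stack space = 253 * 15 = 3795


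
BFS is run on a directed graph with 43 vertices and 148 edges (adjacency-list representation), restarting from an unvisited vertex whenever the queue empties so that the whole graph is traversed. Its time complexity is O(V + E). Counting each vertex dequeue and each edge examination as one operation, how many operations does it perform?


A full BFS traversal dequeues each vertex exactly once and examines each directed edge exactly once.
V = 43 (vertex processing cost)
E = 148 (edge examination cost)
Total operations proportional to V + E = 43 + 148 = 191


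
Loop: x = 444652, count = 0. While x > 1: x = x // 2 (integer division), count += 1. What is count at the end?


The variable x halves each step:
x = 444652 -> 222326 -> 111163 -> 55581 -> 27790 -> 13895 -> 6947 -> 3473 -> 1736 -> 868 -> 434 -> 217 -> 108 -> 54 -> 27 -> 13 -> 6 -> 3 -> 1
Number of halvings = floor(log2(444652)) = 18


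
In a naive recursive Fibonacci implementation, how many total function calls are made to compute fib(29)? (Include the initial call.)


Let C(m) = total calls to evaluate fib(m). Then C(0)=C(1)=1, and
C(m) = 1 + C(m-1) + C(m-2) for m >= 2.
Build the table (each entry = 1 + previous two):
  C(0) = 1
  C(1) = 1
  C(2) = 1 + 1 + 1 = 3
  C(3) = 1 + 3 + 1 = 5
  C(4) = 1 + 5 + 3 = 9
  C(5) = 1 + 9 + 5 = 15
  C(6) = 1 + 15 + 9 = 25
  C(7) = 1 + 25 + 15 = 41
  C(8) = 1 + 41 + 25 = 67
  C(9) = 1 + 67 + 41 = 109
  C(10) = 1 + 109 + 67 = 177
  C(11) = 1 + 177 + 109 = 287
  C(12) = 1 + 287 + 177 = 465
  C(13) = 1 + 465 + 287 = 753
  C(14) = 1 + 753 + 465 = 1219
  C(15) = 1 + 1219 + 753 = 1973
  C(16) = 1 + 1973 + 1219 = 3193
  C(17) = 1 + 3193 + 1973 = 5167
  C(18) = 1 + 5167 + 3193 = 8361
  C(19) = 1 + 8361 + 5167 = 13529
  C(20) = 1 + 13529 + 8361 = 21891
  C(21) = 1 + 21891 + 13529 = 35421
  C(22) = 1 + 35421 + 21891 = 57313
  C(23) = 1 + 57313 + 35421 = 92735
  C(24) = 1 + 92735 + 57313 = 150049
  C(25) = 1 + 150049 + 92735 = 242785
  C(26) = 1 + 242785 + 150049 = 392835
  C(27) = 1 + 392835 + 242785 = 635621
  C(28) = 1 + 635621 + 392835 = 1028457
  C(29) = 1 + 1028457 + 635621 = 1664079
Total calls for fib(29) = 1664079


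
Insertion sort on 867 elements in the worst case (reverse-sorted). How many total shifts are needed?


In the worst case (reverse-sorted), each element shifts past all previous:
  Element 1: 1 shifts
  Element 2: 2 shifts
  Element 3: 3 shifts
  Element 4: 4 shifts
  Element 5: 5 shifts
  ...
  Element 866: 866 shifts
Total = 1 + 2 + ... + 866
= 867*(867-1)/2 = 375411


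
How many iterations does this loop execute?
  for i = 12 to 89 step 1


The loop variable i takes values starting at 12 and increments by 1 each iteration.
Sequence: i = 12, 13, 14, 15, 16, 17, 18, 19, 20, ...
The upper bound 89 is inclusive, so the count is floor((last - first) / step) + 1:
floor((89 - 12) / 1) + 1 = floor(77/1) + 1 = 77 + 1 = 78


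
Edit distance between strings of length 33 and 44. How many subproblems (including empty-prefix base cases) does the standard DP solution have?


The table includes base cases (empty prefixes).
Rows: (m+1) = 34
Columns: (n+1) = 45
Total = 34 * 45 = 1530


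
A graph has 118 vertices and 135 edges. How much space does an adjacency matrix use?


Adjacency matrix: V x V grid of entries
Space = V^2 = 118^2 = 118 * 118 = 13924


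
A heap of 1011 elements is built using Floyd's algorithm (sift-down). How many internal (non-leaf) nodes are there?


Leaf nodes occupy roughly half the array.
Sift-down is called for each internal node, starting from the last one.
Internal nodes = floor(n/2) = floor(1011/2) = 505


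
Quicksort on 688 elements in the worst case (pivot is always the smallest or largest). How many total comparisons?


In the worst case, each partition step picks the worst pivot:
  Partition 1: 687 comparisons (n-1 elements to compare)
  Partition 2: 686 comparisons
  Partition 3: 685 comparisons
  Partition 4: 684 comparisons
  Partition 5: 683 comparisons
  ...
  Last partition: 0 comparisons
Total = (n-1) + (n-2) + ... + 1 + 0 = n*(n-1)/2
= 688*687/2 = 236328


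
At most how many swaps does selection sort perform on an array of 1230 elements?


Each of the 1229 passes places one element in its final position.
Pass 1: swap minimum into position 0
Pass 2: swap minimum of remaining into position 1
...
Pass 1229: last two elements, one swap
Maximum swaps = 1230 - 1 = 1229


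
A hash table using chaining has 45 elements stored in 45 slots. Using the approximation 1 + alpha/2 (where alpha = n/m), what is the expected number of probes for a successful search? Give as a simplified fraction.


Load factor alpha = n/m = 45/45
Expected probes = 1 + alpha/2 = 1 + 45/(2*45)
= 1 + 45/90
= 90/90 + 45/90
= 135/90
Simplify: 3/2


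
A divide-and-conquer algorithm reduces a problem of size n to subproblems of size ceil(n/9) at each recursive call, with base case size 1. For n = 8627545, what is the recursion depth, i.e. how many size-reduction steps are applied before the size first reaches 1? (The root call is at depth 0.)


Each step divides the size by 9 (rounding up); after k steps the size is ceil(n/9^k), which equals 1 exactly when 9^k >= n.
So the depth is the smallest k with 9^k >= 8627545, i.e. ceil(log_9(8627545)).
9^7 = 4782969 < 8627545 <= 43046721 = 9^8
Recursion depth = 8


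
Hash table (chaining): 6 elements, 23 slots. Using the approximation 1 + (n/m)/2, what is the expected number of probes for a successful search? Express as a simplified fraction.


Computing expected probes:
alpha = 6/23
= 1 + alpha/2
= 1 + 6/(2*23)
= (2*23 + 6) / (2*23)
= 52/46 = 26/23


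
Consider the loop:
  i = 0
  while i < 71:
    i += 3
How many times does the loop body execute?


Starting at i = 0, each iteration adds 3.
Iterations until i >= 71:
  Iteration 1: i = 0 -> i = 3
  Iteration 2: i = 3 -> i = 6
  Iteration 3: i = 6 -> i = 9
  Iteration 4: i = 9 -> i = 12
  Iteration 5: i = 12 -> i = 15
  Iteration 6: i = 15 -> i = 18
  Iteration 7: i = 18 -> i = 21
  Iteration 8: i = 21 -> i = 24
  ... continuing ...
Total iterations = ceil(71/3) = 24


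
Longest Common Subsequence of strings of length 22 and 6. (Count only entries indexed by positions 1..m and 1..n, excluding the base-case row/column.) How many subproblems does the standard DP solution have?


DP table indexed by positions in both strings.
First string: 22 positions
Second string: 6 positions
Total = 22 * 6 = 132


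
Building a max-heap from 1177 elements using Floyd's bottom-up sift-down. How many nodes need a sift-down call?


In a heap of 1177 elements (0-indexed array):
  Last element index: 1176
  Parent of last element: floor((1176 - 1) / 2) = 587
  Internal nodes: indices 0 to 587
  Count = floor(1177/2) = 588


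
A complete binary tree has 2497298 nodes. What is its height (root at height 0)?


In a complete binary tree, level k holds nodes 2^k .. 2^(k+1)-1 (1-indexed).
Height = floor(log2(n)) = floor(log2(2497298)) = 21
Check: 2^21 = 2097152 <= 2497298 < 4194304 = 2^22


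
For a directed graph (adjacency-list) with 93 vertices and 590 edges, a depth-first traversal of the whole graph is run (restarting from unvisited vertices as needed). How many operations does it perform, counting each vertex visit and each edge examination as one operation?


A full DFS traversal visits each vertex once and examines each edge once.
V = 93
E = 590
Sum = 93 + 590 = 683


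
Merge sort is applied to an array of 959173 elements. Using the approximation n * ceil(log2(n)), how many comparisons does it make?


Merge sort divides the array into halves recursively.
Number of levels = ceil(log2(959173)) = 20
At each level, approximately n = 959173 comparisons are needed for merging.
Total comparisons ~ n * ceil(log2(n)) = 959173 * 20 = 19183460


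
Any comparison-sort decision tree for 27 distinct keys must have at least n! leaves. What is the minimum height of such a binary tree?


A binary decision tree of height h has at most 2^h leaves and needs at least n! of them, so h >= ceil(log2(n!)).
Compute 27! as a running product:
  x2 = 2, x3 = 6, x4 = 24, x5 = 120
  x6 = 720, x7 = 5040, x8 = 40320, x9 = 362880
  x10 = 3628800, x11 = 39916800, x12 = 479001600, x13 = 6227020800
  x14 = 87178291200, x15 = 1307674368000, x16 = 20922789888000, x17 = 355687428096000
  x18 = 6402373705728000, x19 = 121645100408832000, x20 = 2432902008176640000, x21 = 51090942171709440000
  x22 = 1124000727777607680000, x23 = 25852016738884976640000, x24 = 620448401733239439360000, x25 = 15511210043330985984000000
  x26 = 403291461126605635584000000, x27 = 10888869450418352160768000000
27! = 10888869450418352160768000000
Bracket between powers of 2:
  2^93 = 9903520314283042199192993792 < 10888869450418352160768000000 <= 19807040628566084398385987584 = 2^94
So ceil(log2(27!)) = 94


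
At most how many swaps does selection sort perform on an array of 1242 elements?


Each of the 1241 passes places one element in its final position.
Pass 1: swap minimum into position 0
Pass 2: swap minimum of remaining into position 1
...
Pass 1241: last two elements, one swap
Maximum swaps = 1242 - 1 = 1241


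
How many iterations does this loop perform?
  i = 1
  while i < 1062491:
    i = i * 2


The loop variable doubles each iteration:
i = 1 -> 2 -> 4 -> 8 -> 16 -> 32 -> 64 -> 128 -> 256 -> 512 -> 1024 -> 2048 -> 4096 -> 8192 -> 16384 -> 32768 -> 65536 -> 131072 -> 262144 -> 524288 -> 1048576 -> 2097152 (stop, 2097152 >= 1062491)
Number of doublings = ceil(log2(1062491)) = 21


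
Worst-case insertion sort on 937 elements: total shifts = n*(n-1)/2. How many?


Sum of shifts = 1 + 2 + 3 + ... + 936
= 937 * 936 / 2
= 877032 / 2
= 438516


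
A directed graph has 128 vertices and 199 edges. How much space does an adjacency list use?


Adjacency list: one list head per vertex + one entry per edge
Vertex heads: 128
Edge entries: 199
Total = 128 + 199 = 327


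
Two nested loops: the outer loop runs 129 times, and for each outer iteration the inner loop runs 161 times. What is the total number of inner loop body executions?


Outer loop: 129 iterations
Inner loop: 161 iterations per outer iteration
Total = 129 * 161 = 20769


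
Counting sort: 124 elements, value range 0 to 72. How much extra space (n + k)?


n = 124 (output array)
k = 73 (count array for 73 distinct values)
Extra space = 124 + 73 = 197


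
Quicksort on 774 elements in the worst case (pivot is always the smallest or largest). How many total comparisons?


In the worst case, each partition step picks the worst pivot:
  Partition 1: 773 comparisons (n-1 elements to compare)
  Partition 2: 772 comparisons
  Partition 3: 771 comparisons
  Partition 4: 770 comparisons
  Partition 5: 769 comparisons
  ...
  Last partition: 0 comparisons
Total = (n-1) + (n-2) + ... + 1 + 0 = n*(n-1)/2
= 774*773/2 = 299151


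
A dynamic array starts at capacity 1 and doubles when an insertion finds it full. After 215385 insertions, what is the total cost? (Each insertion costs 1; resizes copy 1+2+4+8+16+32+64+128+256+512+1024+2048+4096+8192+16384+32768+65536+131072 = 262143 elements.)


Insertion cost: 215385 (one per element)
Resizes occur just before inserting elements 2, 3, 5, 9, ...
Elements copied at each resize: 1 + 2 + 4 + 8 + 16 + 32 + 64 + 128 + 256 + 512 + 1024 + 2048 + 4096 + 8192 + 16384 + 32768 + 65536 + 131072
Sum of copies = 262143 (geometric series: 2^k - 1)
Total = 215385 + 262143 = 477528


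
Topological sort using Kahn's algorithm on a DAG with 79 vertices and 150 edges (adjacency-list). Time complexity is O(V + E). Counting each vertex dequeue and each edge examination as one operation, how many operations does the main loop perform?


Kahn's algorithm:
  1. Compute in-degrees: O(V + E)
  2. Process queue: each vertex dequeued once (O(V))
     each edge examined once (O(E))
Total = V + E = 79 + 150 = 229


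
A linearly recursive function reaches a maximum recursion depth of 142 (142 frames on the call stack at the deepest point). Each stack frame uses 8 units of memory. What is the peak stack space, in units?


Maximum recursion depth = 142 frames
Memory per frame = 8 units
Total stack space = depth * frame_size
= 142 * 8 = 1136


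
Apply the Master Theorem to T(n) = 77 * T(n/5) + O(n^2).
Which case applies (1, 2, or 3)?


The Master Theorem: T(n) = a*T(n/b) + O(n^c)
  a = 77, b = 5, c = 2
log_b(a) = log_5(77) ~ 2.699
Compare b^c with a: 5^2 = 25 < 77, so c < log_b(a).
Since c < log_b(a), Case 1 applies.
T(n) = O(n^(log_5 77)) ~ O(n^2.699)
Master Theorem case = 1


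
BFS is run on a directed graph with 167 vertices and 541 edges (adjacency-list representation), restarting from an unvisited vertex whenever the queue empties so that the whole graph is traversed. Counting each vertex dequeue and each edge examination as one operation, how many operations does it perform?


A full BFS traversal dequeues each vertex exactly once and examines each directed edge exactly once.
V = 167 (vertex processing cost)
E = 541 (edge examination cost)
Total operations proportional to V + E = 167 + 541 = 708


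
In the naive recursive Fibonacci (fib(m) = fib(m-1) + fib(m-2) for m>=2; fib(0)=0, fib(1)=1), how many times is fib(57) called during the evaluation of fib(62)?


Let N(m) = number of times fib(m) is called while evaluating fib(62).
N(62) = 1 (the initial call).
N(61) = 1 (only fib(62) calls it).
For 1 <= m <= 60: fib(m) is called by fib(m+1) and fib(m+2), so
  N(m) = N(m+1) + N(m+2).
fib(0) is called only by fib(2), so N(0) = N(2).
Walk down from m=62:
  N(62)=1, N(61)=1, N(60)=2, N(59)=3, N(58)=5, N(57)=8
N(57) = 8


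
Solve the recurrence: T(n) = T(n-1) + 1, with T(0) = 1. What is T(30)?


Unrolling the recurrence:
T(30) = T(29) + 1
       = T(28) + 1 + 1
       = T(27) + 1*3
       ...
       = T(0) + 1*30
       = 1 + 30 = 31


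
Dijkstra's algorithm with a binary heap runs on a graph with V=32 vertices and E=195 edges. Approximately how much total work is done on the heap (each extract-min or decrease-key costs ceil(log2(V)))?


Dijkstra with a binary heap: each vertex is extracted once, each edge may relax once.
Each heap operation costs O(log V).
V + E = 32 + 195 = 227
ceil(log2(32)) = 5 (since 2^4 = 16 < 32 <= 32 = 2^5)
Total heap work = (V+E) * ceil(log2(V)) = 227 * 5 = 1135


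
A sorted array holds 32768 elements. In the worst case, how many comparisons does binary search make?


Halving sequence: 32768 -> 16384 -> 8192 -> 4096 -> 2048 -> 1024 -> 512 -> 256 -> 128 -> 64 -> 32 -> 16 -> 8 -> 4 -> 2 -> 1
Number of halvings = 15
Max comparisons = 15 + 1 = 16


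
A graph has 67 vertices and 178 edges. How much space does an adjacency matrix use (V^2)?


Adjacency matrix: V x V grid of entries
Space = V^2 = 67^2 = 67 * 67 = 4489


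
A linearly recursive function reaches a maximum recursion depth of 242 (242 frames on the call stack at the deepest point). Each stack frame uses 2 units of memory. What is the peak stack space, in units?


Maximum recursion depth = 242 frames
Memory per frame = 2 units
Total stack space = depth * frame_size
= 242 * 2 = 484


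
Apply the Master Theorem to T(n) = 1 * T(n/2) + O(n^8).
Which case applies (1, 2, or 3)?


The Master Theorem: T(n) = a*T(n/b) + O(n^c)
  a = 1, b = 2, c = 8
log_b(a) = log_2(1) = 0
Compare b^c with a: 2^8 = 256 > 1, so c > log_b(a).
Since c > log_b(a), Case 3 applies.
T(n) = O(n^8)
Master Theorem case = 3


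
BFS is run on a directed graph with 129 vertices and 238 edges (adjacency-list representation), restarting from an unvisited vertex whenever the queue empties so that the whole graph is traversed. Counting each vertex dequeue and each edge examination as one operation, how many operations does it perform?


A full BFS traversal dequeues each vertex exactly once and examines each directed edge exactly once.
V = 129 (vertex processing cost)
E = 238 (edge examination cost)
Total operations proportional to V + E = 129 + 238 = 367


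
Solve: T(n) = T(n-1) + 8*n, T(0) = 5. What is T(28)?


Expanding the recurrence:
T(28) = T(27) + 8*28
       = T(26) + 8*27 + 8*28
       ...
       = T(0) + 8*(1 + 2 + ... + 28)
       = 5 + 8 * 28*29/2
       = 5 + 8 * 406
       = 5 + 3248 = 3253


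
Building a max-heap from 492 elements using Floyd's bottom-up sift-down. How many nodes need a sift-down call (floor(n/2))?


In a heap of 492 elements (0-indexed array):
  Last element index: 491
  Parent of last element: floor((491 - 1) / 2) = 245
  Internal nodes: indices 0 to 245
  Count = floor(492/2) = 246


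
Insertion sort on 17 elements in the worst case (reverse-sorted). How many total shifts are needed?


In the worst case (reverse-sorted), each element shifts past all previous:
  Element 1: 1 shifts
  Element 2: 2 shifts
  Element 3: 3 shifts
  Element 4: 4 shifts
  Element 5: 5 shifts
  ...
  Element 16: 16 shifts
Total = 1 + 2 + ... + 16
= 17*(17-1)/2 = 136


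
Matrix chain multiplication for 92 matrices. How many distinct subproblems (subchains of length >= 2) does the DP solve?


Subproblems are indexed by (i, j) where i < j.
Number of such pairs = n*(n-1)/2
= 92 * 91 / 2
= 4186


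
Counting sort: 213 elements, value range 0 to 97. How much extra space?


n = 213 (output array)
k = 98 (count array for 98 distinct values)
Extra space = 213 + 98 = 311


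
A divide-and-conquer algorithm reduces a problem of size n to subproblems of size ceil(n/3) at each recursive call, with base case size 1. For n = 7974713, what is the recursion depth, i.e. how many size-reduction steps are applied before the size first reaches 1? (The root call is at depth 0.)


Each step divides the size by 3 (rounding up); after k steps the size is ceil(n/3^k), which equals 1 exactly when 3^k >= n.
So the depth is the smallest k with 3^k >= 7974713, i.e. ceil(log_3(7974713)).
3^14 = 4782969 < 7974713 <= 14348907 = 3^15
Recursion depth = 15


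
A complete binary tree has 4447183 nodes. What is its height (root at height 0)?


In a complete binary tree, level k holds nodes 2^k .. 2^(k+1)-1 (1-indexed).
Height = floor(log2(n)) = floor(log2(4447183)) = 22
Check: 2^22 = 4194304 <= 4447183 < 8388608 = 2^23


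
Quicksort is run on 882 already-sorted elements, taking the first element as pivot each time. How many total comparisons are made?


Sum of comparisons per partition:
881 + 880 + ... + 1 + 0
= 882 * (882 - 1) / 2
= 882 * 881 / 2
= 388521


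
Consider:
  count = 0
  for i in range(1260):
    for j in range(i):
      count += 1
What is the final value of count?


For each i, the inner loop runs i times:
  i=0: inner runs 0 times
  i=1: inner runs 1 time
  i=2: inner runs 2 times
  i=3: inner runs 3 times
  i=4: inner runs 4 times
  i=5: inner runs 5 times
  i=6: inner runs 6 times
  i=7: inner runs 7 times
  ...
Total = 0 + 1 + 2 + ... + 1259 = 1260*(1260-1)/2 = 793170


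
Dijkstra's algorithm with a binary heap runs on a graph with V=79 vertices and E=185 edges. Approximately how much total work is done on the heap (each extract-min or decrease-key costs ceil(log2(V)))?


Dijkstra with a binary heap: each vertex is extracted once, each edge may relax once.
Each heap operation costs O(log V).
V + E = 79 + 185 = 264
ceil(log2(79)) = 7 (since 2^6 = 64 < 79 <= 128 = 2^7)
Total heap work = (V+E) * ceil(log2(V)) = 264 * 7 = 1848


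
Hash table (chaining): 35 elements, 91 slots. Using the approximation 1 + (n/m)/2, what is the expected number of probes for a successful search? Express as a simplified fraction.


Computing expected probes:
alpha = 35/91
= 1 + alpha/2
= 1 + 35/(2*91)
= (2*91 + 35) / (2*91)
= 217/182 = 31/26


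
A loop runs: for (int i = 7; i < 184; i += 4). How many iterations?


Loop starts at i = 7, increments by 4, stops when i >= 184.
Number of iterations = ceil((184 - 7) / 4)
= ceil(177 / 4)
= 45


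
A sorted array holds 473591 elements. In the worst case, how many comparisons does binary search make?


Halving sequence: 473591 -> 236795 -> 118397 -> 59198 -> 29599 -> 14799 -> 7399 -> 3699 -> 1849 -> 924 -> 462 -> 231 -> 115 -> 57 -> 28 -> 14 -> 7 -> 3 -> 1
Number of halvings = 18
Max comparisons = 18 + 1 = 19


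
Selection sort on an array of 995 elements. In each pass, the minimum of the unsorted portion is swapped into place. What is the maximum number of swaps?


Selection sort performs one swap per pass:
  Pass 1: find min in positions 0 to 994, swap with position 0
  Pass 2: find min in positions 1 to 994, swap with position 1
  Pass 3: find min in positions 2 to 994, swap with position 2
  Pass 4: find min in positions 3 to 994, swap with position 3
  Pass 5: find min in positions 4 to 994, swap with position 4
  ... (989 more passes)
Total passes (and swaps) = n - 1 = 995 - 1 = 994


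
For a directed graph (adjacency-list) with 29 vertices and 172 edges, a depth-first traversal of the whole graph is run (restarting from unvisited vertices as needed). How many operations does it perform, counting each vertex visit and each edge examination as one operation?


A full DFS traversal visits each vertex once and examines each edge once.
V = 29
E = 172
Sum = 29 + 172 = 201


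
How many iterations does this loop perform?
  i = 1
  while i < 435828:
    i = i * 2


The loop variable doubles each iteration:
i = 1 -> 2 -> 4 -> 8 -> 16 -> 32 -> 64 -> 128 -> 256 -> 512 -> 1024 -> 2048 -> 4096 -> 8192 -> 16384 -> 32768 -> 65536 -> 131072 -> 262144 -> 524288 (stop, 524288 >= 435828)
Number of doublings = ceil(log2(435828)) = 19


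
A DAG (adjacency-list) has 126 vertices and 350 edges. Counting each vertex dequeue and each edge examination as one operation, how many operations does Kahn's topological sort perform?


V = 126 (vertex processing)
E = 350 (edge processing)
V + E = 126 + 350 = 476


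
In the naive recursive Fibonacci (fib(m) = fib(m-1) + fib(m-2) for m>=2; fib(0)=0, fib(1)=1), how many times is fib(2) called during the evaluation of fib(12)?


Let N(m) = number of times fib(m) is called while evaluating fib(12).
N(12) = 1 (the initial call).
N(11) = 1 (only fib(12) calls it).
For 1 <= m <= 10: fib(m) is called by fib(m+1) and fib(m+2), so
  N(m) = N(m+1) + N(m+2).
fib(0) is called only by fib(2), so N(0) = N(2).
Walk down from m=12:
  N(12)=1, N(11)=1, N(10)=2, N(9)=3, N(8)=5, N(7)=8, N(6)=13, N(5)=21, N(4)=34, N(3)=55, N(2)=89
N(2) = 89


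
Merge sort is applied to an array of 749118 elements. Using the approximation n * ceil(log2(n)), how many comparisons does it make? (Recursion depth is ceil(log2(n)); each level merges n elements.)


Merge sort divides the array into halves recursively.
Number of levels = ceil(log2(749118)) = 20
At each level, approximately n = 749118 comparisons are needed for merging.
Total comparisons ~ n * ceil(log2(n)) = 749118 * 20 = 14982360


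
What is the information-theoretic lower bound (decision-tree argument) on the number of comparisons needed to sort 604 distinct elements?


A binary decision tree of height h has at most 2^h leaves and needs at least n! of them, so h >= ceil(log2(n!)).
604! is far too large to multiply out, so use Stirling's series:
  ln(n!) ~ n ln n - n + (1/2) ln(2 pi n) + 1/(12n)  (error below 1/(360 n^3), negligible here)
  ln(604) = 6.4035742
  n ln n = 604 * 6.4035742 = 3867.7588
  (1/2) ln(2 pi * 604) = (1/2) ln(3795.0439) = 4.1207
  1/(12*604) = 0.0001
  ln(604!) ~ 3867.7588 - 604 + 4.1207 + 0.0001 = 3267.8796
Convert to base 2: log2(604!) = 3267.8796 / ln 2 = 3267.8796 / 0.69314718 = 4714.5537
ceil(4714.5537) = 4715


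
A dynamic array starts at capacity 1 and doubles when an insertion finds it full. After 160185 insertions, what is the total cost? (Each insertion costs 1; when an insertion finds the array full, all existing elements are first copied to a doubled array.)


Insertion cost: 160185 (one per element)
Resizes occur just before inserting elements 2, 3, 5, 9, ...
Elements copied at each resize: 1 + 2 + 4 + 8 + 16 + 32 + 64 + 128 + 256 + 512 + 1024 + 2048 + 4096 + 8192 + 16384 + 32768 + 65536 + 131072
Sum of copies = 262143 (geometric series: 2^k - 1)
Total = 160185 + 262143 = 422328


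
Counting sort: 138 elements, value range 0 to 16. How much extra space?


n = 138 (output array)
k = 17 (count array for 17 distinct values)
Extra space = 138 + 17 = 155


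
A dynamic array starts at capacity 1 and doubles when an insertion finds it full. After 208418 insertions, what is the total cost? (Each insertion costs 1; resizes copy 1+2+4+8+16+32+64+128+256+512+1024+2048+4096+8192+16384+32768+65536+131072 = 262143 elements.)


Insertion cost: 208418 (one per element)
Resizes occur just before inserting elements 2, 3, 5, 9, ...
Elements copied at each resize: 1 + 2 + 4 + 8 + 16 + 32 + 64 + 128 + 256 + 512 + 1024 + 2048 + 4096 + 8192 + 16384 + 32768 + 65536 + 131072
Sum of copies = 262143 (geometric series: 2^k - 1)
Total = 208418 + 262143 = 470561


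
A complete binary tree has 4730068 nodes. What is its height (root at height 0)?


In a complete binary tree, level k holds nodes 2^k .. 2^(k+1)-1 (1-indexed).
Height = floor(log2(n)) = floor(log2(4730068)) = 22
Check: 2^22 = 4194304 <= 4730068 < 8388608 = 2^23


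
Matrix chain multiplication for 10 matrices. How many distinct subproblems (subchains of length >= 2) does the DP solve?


Subproblems are indexed by (i, j) where i < j.
Number of such pairs = n*(n-1)/2
= 10 * 9 / 2
= 45


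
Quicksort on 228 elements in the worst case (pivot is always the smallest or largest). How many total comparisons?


In the worst case, each partition step picks the worst pivot:
  Partition 1: 227 comparisons (n-1 elements to compare)
  Partition 2: 226 comparisons
  Partition 3: 225 comparisons
  Partition 4: 224 comparisons
  Partition 5: 223 comparisons
  ...
  Last partition: 0 comparisons
Total = (n-1) + (n-2) + ... + 1 + 0 = n*(n-1)/2
= 228*227/2 = 25878


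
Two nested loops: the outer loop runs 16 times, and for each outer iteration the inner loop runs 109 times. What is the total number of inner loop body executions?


Outer loop: 16 iterations
Inner loop: 109 iterations per outer iteration
Total = 16 * 109 = 1744


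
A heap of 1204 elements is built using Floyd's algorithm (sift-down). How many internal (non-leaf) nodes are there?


Leaf nodes occupy roughly half the array.
Sift-down is called for each internal node, starting from the last one.
Internal nodes = floor(n/2) = floor(1204/2) = 602


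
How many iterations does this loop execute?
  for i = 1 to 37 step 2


The loop variable i takes values starting at 1 and increments by 2 each iteration.
Sequence: i = 1, 3, 5, 7, 9, 11, 13, 15, 17, ...
The upper bound 37 is inclusive, so the count is floor((last - first) / step) + 1:
floor((37 - 1) / 2) + 1 = floor(36/2) + 1 = 18 + 1 = 19


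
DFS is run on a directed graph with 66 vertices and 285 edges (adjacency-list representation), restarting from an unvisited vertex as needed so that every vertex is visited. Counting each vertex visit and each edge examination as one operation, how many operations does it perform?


A full DFS traversal processes each vertex exactly once (push/pop on stack).
Each directed edge is examined once.
V = 66, E = 285
V + E = 351


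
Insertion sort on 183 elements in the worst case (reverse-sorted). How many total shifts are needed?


In the worst case (reverse-sorted), each element shifts past all previous:
  Element 1: 1 shifts
  Element 2: 2 shifts
  Element 3: 3 shifts
  Element 4: 4 shifts
  Element 5: 5 shifts
  ...
  Element 182: 182 shifts
Total = 1 + 2 + ... + 182
= 183*(183-1)/2 = 16653


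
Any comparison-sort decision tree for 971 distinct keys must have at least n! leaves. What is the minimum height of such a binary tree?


A binary decision tree of height h has at most 2^h leaves and needs at least n! of them, so h >= ceil(log2(n!)).
971! is far too large to multiply out, so use Stirling's series:
  ln(n!) ~ n ln n - n + (1/2) ln(2 pi n) + 1/(12n)  (error below 1/(360 n^3), negligible here)
  ln(971) = 6.8783265
  n ln n = 971 * 6.8783265 = 6678.8550
  (1/2) ln(2 pi * 971) = (1/2) ln(6100.9729) = 4.3581
  1/(12*971) = 0.0001
  ln(971!) ~ 6678.8550 - 971 + 4.3581 + 0.0001 = 5712.2132
Convert to base 2: log2(971!) = 5712.2132 / ln 2 = 5712.2132 / 0.69314718 = 8240.9817
ceil(8240.9817) = 8241


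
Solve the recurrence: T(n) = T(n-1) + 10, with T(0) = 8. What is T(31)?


Unrolling the recurrence:
T(31) = T(30) + 10
       = T(29) + 10 + 10
       = T(28) + 10*3
       ...
       = T(0) + 10*31
       = 8 + 310 = 318


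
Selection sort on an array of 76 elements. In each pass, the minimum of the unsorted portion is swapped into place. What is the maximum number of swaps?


Selection sort performs one swap per pass:
  Pass 1: find min in positions 0 to 75, swap with position 0
  Pass 2: find min in positions 1 to 75, swap with position 1
  Pass 3: find min in positions 2 to 75, swap with position 2
  Pass 4: find min in positions 3 to 75, swap with position 3
  Pass 5: find min in positions 4 to 75, swap with position 4
  ... (70 more passes)
Total passes (and swaps) = n - 1 = 76 - 1 = 75


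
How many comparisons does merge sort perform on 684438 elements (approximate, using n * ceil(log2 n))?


Recursion depth: ceil(log2(684438)) = 20
Each recursion level merges n = 684438 elements
Total = 684438 * 20 = 13688760


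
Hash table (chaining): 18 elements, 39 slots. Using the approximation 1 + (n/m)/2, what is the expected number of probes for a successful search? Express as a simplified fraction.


Computing expected probes:
alpha = 18/39
= 1 + alpha/2
= 1 + 18/(2*39)
= (2*39 + 18) / (2*39)
= 96/78 = 16/13


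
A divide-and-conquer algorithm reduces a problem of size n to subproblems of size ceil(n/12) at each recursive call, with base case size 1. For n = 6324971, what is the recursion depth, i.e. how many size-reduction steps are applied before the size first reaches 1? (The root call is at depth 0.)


Each step divides the size by 12 (rounding up); after k steps the size is ceil(n/12^k), which equals 1 exactly when 12^k >= n.
So the depth is the smallest k with 12^k >= 6324971, i.e. ceil(log_12(6324971)).
12^6 = 2985984 < 6324971 <= 35831808 = 12^7
Recursion depth = 7


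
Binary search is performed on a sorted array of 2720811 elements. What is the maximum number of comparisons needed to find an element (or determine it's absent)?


Binary search halves the search space each comparison:
  Step 1: search space = 2720811 -> 1360405
  Step 2: search space = 1360405 -> 680202
  Step 3: search space = 680202 -> 340101
  Step 4: search space = 340101 -> 170050
  Step 5: search space = 170050 -> 85025
  Step 6: search space = 85025 -> 42512
  Step 7: search space = 42512 -> 21256
  Step 8: search space = 21256 -> 10628
  Step 9: search space = 10628 -> 5314
  Step 10: search space = 5314 -> 2657
  Step 11: search space = 2657 -> 1328
  Step 12: search space = 1328 -> 664
  Step 13: search space = 664 -> 332
  Step 14: search space = 332 -> 166
  Step 15: search space = 166 -> 83
  Step 16: search space = 83 -> 41
  Step 17: search space = 41 -> 20
  Step 18: search space = 20 -> 10
  Step 19: search space = 10 -> 5
  Step 20: search space = 5 -> 2
  Step 21: search space = 2 -> 1
  Step 22: search space = 1 (final check)
Maximum comparisons = floor(log2(2720811)) + 1 = 21 + 1 = 22


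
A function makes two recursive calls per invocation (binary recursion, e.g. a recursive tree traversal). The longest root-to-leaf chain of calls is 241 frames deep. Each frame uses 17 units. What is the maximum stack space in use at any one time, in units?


Binary recursion: the two calls run one after the other, so only one root-to-leaf chain of frames is on the stack at a time.
Maximum depth (longest chain) = 241 frames
Each frame = 17 units
Max stack space = 241 * 17 = 4097


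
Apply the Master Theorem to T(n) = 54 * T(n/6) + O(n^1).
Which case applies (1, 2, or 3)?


The Master Theorem: T(n) = a*T(n/b) + O(n^c)
  a = 54, b = 6, c = 1
log_b(a) = log_6(54) ~ 2.226
Compare b^c with a: 6^1 = 6 < 54, so c < log_b(a).
Since c < log_b(a), Case 1 applies.
T(n) = O(n^(log_6 54)) ~ O(n^2.226)
Master Theorem case = 1


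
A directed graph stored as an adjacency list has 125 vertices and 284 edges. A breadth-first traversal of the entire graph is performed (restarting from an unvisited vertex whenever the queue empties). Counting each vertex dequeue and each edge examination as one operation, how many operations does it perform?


A full BFS traversal dequeues each vertex once and examines each edge once.
Vertex visits: 125
Edge visits: 284
V + E = 125 + 284 = 409
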